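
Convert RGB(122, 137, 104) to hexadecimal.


R = 122 → 7A (hex)
G = 137 → 89 (hex)
B = 104 → 68 (hex)
Hex = #7A8968


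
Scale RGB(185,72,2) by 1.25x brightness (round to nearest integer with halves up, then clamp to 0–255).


Multiply each channel by 1.25, round half up, clamp to [0, 255]
R: 185×1.25 = 231.25 → round → 231
G: 72×1.25 = 90
B: 2×1.25 = 2.5 → round → 3
= RGB(231, 90, 3)


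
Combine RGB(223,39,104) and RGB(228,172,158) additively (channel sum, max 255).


Additive: each channel = min(255, C₁+C₂)
R: 223+228 = 451 → 255
G: 39+172 = 211 → 211
B: 104+158 = 262 → 255
= RGB(255, 211, 255)


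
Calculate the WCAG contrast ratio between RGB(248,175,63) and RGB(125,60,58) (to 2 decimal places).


Linearize each sRGB channel c=v/255: c/12.92 if c ≤ 0.04045 else ((c+0.055)/1.055)^2.4
L = 0.2126×R_lin + 0.7152×G_lin + 0.0722×B_lin
Color 1 (248,175,63):
  R=248: 248/255≈0.9725 > 0.04045 → ((0.9725+0.055)/1.055)^2.4 ≈ 0.93869
  G=175: 175/255≈0.6863 > 0.04045 → ((0.6863+0.055)/1.055)^2.4 ≈ 0.42869
  B=63: 63/255≈0.2471 > 0.04045 → ((0.2471+0.055)/1.055)^2.4 ≈ 0.04971
  L1 = 0.2126×0.93869 + 0.7152×0.42869 + 0.0722×0.04971 ≈ 0.50975
Color 2 (125,60,58):
  R=125: 125/255≈0.4902 > 0.04045 → ((0.4902+0.055)/1.055)^2.4 ≈ 0.20508
  G=60: 60/255≈0.2353 > 0.04045 → ((0.2353+0.055)/1.055)^2.4 ≈ 0.04519
  B=58: 58/255≈0.2275 > 0.04045 → ((0.2275+0.055)/1.055)^2.4 ≈ 0.04231
  L2 = 0.2126×0.20508 + 0.7152×0.04519 + 0.0722×0.04231 ≈ 0.07897
Lighter = 0.50975, Darker = 0.07897
Ratio = (L_lighter + 0.05) / (L_darker + 0.05)
Ratio = (0.50975 + 0.05) / (0.07897 + 0.05) = 0.55975 / 0.12897 ≈ 4.3401
Ratio ≈ 4.34:1


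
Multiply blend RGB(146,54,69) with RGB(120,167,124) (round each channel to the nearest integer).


Multiply: C = A×B/255, rounded to nearest integer
R: 146×120/255 = 17520/255 ≈ 68.706 → 69
G: 54×167/255 = 9018/255 ≈ 35.365 → 35
B: 69×124/255 = 8556/255 ≈ 33.553 → 34
= RGB(69, 35, 34)


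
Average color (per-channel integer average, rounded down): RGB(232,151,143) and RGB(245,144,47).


Midpoint: each channel = ⌊(C₁+C₂)/2⌋
R: ⌊(232+245)/2⌋ = 238
G: ⌊(151+144)/2⌋ = 147
B: ⌊(143+47)/2⌋ = 95
= RGB(238, 147, 95)


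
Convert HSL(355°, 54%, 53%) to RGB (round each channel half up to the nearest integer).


H=355°, S=0.54, L=0.53
C = (1-|2L-1|)×S = (1-|0.06|)×0.54 = 0.5076
H' = H/60 = 355/60 ≈ 5.9167; X = C×(1-|H' mod 2 - 1|) = 0.0423
m = L - C/2 = 0.53 - 0.2538 = 0.2762
Sector ⌊H'⌋ = 5 → (R',G',B') = (0.5076, 0.0, 0.0423)
RGB = ((R'+m)×255, (G'+m)×255, (B'+m)×255) = (199.869, 70.431, 81.2175)
Round half up → RGB(200, 70, 81)


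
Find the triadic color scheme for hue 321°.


Triadic: equally spaced at 120° intervals
H1 = 321°
H2 = (321 + 120) mod 360 = 81°
H3 = (321 + 240) mod 360 = 201°
Triadic = 321°, 81°, 201°


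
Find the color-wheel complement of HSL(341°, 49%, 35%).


Complement = opposite side of color wheel = hue + 180°
H' = (341 + 180) mod 360 = 161°
S and L unchanged.
= HSL(161°, 49%, 35%)


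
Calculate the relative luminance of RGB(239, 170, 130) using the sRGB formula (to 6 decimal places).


Linearize each channel (sRGB transfer function): c = v/255; c_lin = c/12.92 if c ≤ 0.04045, else ((c+0.055)/1.055)^2.4
  R: 239/255 ≈ 0.937255 > 0.04045 → ((0.937255+0.055)/1.055)^2.4 ≈ 0.863157
  G: 170/255 ≈ 0.666667 > 0.04045 → ((0.666667+0.055)/1.055)^2.4 ≈ 0.401978
  B: 130/255 ≈ 0.509804 > 0.04045 → ((0.509804+0.055)/1.055)^2.4 ≈ 0.223228
R_lin = 0.863157, G_lin = 0.401978, B_lin = 0.223228
L = 0.2126×R + 0.7152×G + 0.0722×B
L = 0.2126×0.863157 + 0.7152×0.401978 + 0.0722×0.223228
L ≈ 0.487119


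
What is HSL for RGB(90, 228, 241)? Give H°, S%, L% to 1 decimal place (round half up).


Normalize: R'=90/255≈0.3529, G'=228/255≈0.8941, B'=241/255≈0.9451
Max=241/255, Min=90/255, Δ=Max-Min=151/255
L = (Max+Min)/2 = (241+90)/510 = 331/510 = 0.64901… → L = 64.9%
L > 0.5 → S = Δ/(2-Max-Min) = 151/(510-241-90) = 151/179 = 0.84357… → S = 84.4%
(the 1/255 factors cancel in S and H, so raw channel differences can be used)
Max is B' → H = 60 × ((R-G)/Δ + 4) = 60 × ((90-228)/151 + 4)
  -138/151 + 4 = -0.9139… + 4 = 3.0860…
  H = 60 × 3.0860… = 185.165…° → H = 185.2°
= HSL(185.2°, 84.4%, 64.9%)


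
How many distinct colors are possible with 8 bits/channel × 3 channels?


Total bits = 8 bits/channel × 3 channels = 24 bits
Distinct colors = 2^24
= 16,777,216 colors


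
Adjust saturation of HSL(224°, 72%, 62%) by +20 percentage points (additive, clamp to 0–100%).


Original S = 72%
Adjustment = +20 percentage points
New S = 72 + (20) = 92
Clamp to [0, 100] → 92
= HSL(224°, 92%, 62%)


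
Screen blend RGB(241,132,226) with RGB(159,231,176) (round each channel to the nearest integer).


Screen: C = 255 - (255-A)×(255-B)/255, rounded to nearest integer
R: 255 - (255-241)×(255-159)/255 = 255 - 1344/255 ≈ 255 - 5.271 = 249.729 → 250
G: 255 - (255-132)×(255-231)/255 = 255 - 2952/255 ≈ 255 - 11.576 = 243.424 → 243
B: 255 - (255-226)×(255-176)/255 = 255 - 2291/255 ≈ 255 - 8.984 = 246.016 → 246
= RGB(250, 243, 246)


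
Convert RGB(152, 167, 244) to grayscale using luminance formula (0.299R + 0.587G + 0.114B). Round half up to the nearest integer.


Gray = 0.299×R + 0.587×G + 0.114×B
Gray = 0.299×152 + 0.587×167 + 0.114×244
Gray = 45.448 + 98.029 + 27.816
Gray = 171.293 → round half up → 171
Gray = 171


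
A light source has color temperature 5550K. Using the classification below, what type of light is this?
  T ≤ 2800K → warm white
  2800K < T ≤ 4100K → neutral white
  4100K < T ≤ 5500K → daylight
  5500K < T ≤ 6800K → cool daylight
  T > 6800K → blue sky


Temperature: 5550K
5500K < 5550K ≤ 6800K → cool daylight
Classification: cool daylight


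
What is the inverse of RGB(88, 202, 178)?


Invert: (255-R, 255-G, 255-B)
R: 255-88 = 167
G: 255-202 = 53
B: 255-178 = 77
= RGB(167, 53, 77)


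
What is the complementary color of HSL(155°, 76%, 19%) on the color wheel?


Complement = opposite side of color wheel = hue + 180°
H' = (155 + 180) mod 360 = 335°
S and L unchanged.
= HSL(335°, 76%, 19%)


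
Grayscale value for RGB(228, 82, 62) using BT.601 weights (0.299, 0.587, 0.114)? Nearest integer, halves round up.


Gray = 0.299×R + 0.587×G + 0.114×B
Gray = 0.299×228 + 0.587×82 + 0.114×62
Gray = 68.172 + 48.134 + 7.068
Gray = 123.374 → round half up → 123
Gray = 123


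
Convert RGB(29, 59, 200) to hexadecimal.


R = 29 → 1D (hex)
G = 59 → 3B (hex)
B = 200 → C8 (hex)
Hex = #1D3BC8


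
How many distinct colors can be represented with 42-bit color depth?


Colors = 2^bits = 2^42
= 4,398,046,511,104 colors


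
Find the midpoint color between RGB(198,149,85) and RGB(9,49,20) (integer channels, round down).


Midpoint: each channel = ⌊(C₁+C₂)/2⌋
R: ⌊(198+9)/2⌋ = 103
G: ⌊(149+49)/2⌋ = 99
B: ⌊(85+20)/2⌋ = 52
= RGB(103, 99, 52)


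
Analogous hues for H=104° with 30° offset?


Base hue: 104°
Left analog: (104 - 30) mod 360 = 74°
Right analog: (104 + 30) mod 360 = 134°
Analogous hues = 74° and 134°


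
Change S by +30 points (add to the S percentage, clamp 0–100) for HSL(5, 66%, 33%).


Original S = 66%
Adjustment = +30 percentage points
New S = 66 + (30) = 96
Clamp to [0, 100] → 96
= HSL(5°, 96%, 33%)


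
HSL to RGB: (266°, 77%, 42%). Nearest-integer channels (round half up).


H=266°, S=0.77, L=0.42
C = (1-|2L-1|)×S = (1-|-0.16|)×0.77 = 0.6468
H' = H/60 = 266/60 ≈ 4.4333; X = C×(1-|H' mod 2 - 1|) = 0.28028
m = L - C/2 = 0.42 - 0.3234 = 0.0966
Sector ⌊H'⌋ = 4 → (R',G',B') = (0.28028, 0.0, 0.6468)
RGB = ((R'+m)×255, (G'+m)×255, (B'+m)×255) = (96.1044, 24.633, 189.567)
Round half up → RGB(96, 25, 190)


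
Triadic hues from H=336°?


Triadic: equally spaced at 120° intervals
H1 = 336°
H2 = (336 + 120) mod 360 = 96°
H3 = (336 + 240) mod 360 = 216°
Triadic = 336°, 96°, 216°


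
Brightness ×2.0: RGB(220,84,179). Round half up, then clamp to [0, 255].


Multiply each channel by 2.0, round half up, clamp to [0, 255]
R: 220×2.0 = 440 → clamp → 255
G: 84×2.0 = 168
B: 179×2.0 = 358 → clamp → 255
= RGB(255, 168, 255)


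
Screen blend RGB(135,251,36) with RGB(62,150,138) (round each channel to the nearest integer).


Screen: C = 255 - (255-A)×(255-B)/255, rounded to nearest integer
R: 255 - (255-135)×(255-62)/255 = 255 - 23160/255 ≈ 255 - 90.824 = 164.176 → 164
G: 255 - (255-251)×(255-150)/255 = 255 - 420/255 ≈ 255 - 1.647 = 253.353 → 253
B: 255 - (255-36)×(255-138)/255 = 255 - 25623/255 ≈ 255 - 100.482 = 154.518 → 155
= RGB(164, 253, 155)


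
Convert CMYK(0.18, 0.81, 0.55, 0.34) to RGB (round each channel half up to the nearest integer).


R = 255 × (1-C) × (1-K) = 255 × 0.82 × 0.66 = 138.006 → 138
G = 255 × (1-M) × (1-K) = 255 × 0.19 × 0.66 = 31.977 → 32
B = 255 × (1-Y) × (1-K) = 255 × 0.45 × 0.66 = 75.735 → 76
= RGB(138, 32, 76)


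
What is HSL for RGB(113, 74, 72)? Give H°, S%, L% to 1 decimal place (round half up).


Normalize: R'=113/255≈0.4431, G'=74/255≈0.2902, B'=72/255≈0.2824
Max=113/255, Min=72/255, Δ=Max-Min=41/255
L = (Max+Min)/2 = (113+72)/510 = 185/510 = 0.36274… → L = 36.3%
L ≤ 0.5 → S = Δ/(Max+Min) = 41/(113+72) = 41/185 = 0.22162… → S = 22.2%
(the 1/255 factors cancel in S and H, so raw channel differences can be used)
Max is R' → H = 60 × (((G-B)/Δ) mod 6) = 60 × (((74-72)/41) mod 6)
  2/41 = 0.0487…
  H = 60 × 0.0487… = 2.926…° → H = 2.9°
= HSL(2.9°, 22.2%, 36.3%)


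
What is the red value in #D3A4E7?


Color: #D3A4E7
R = D3 = 211
G = A4 = 164
B = E7 = 231
Red = 211


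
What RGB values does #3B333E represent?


3B → 59 (R)
33 → 51 (G)
3E → 62 (B)
= RGB(59, 51, 62)


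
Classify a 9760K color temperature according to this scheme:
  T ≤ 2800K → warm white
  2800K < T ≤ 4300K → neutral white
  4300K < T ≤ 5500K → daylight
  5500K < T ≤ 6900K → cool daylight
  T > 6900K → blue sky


Temperature: 9760K
9760K > 6900K → blue sky
Classification: blue sky


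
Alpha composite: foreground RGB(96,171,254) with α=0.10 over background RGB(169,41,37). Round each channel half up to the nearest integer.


C = α×F + (1-α)×B, with 1-α = 0.90
R: 0.10×96 + 0.90×169 = 9.60 + 152.10 = 161.70 → 162
G: 0.10×171 + 0.90×41 = 17.10 + 36.90 = 54.00 → 54
B: 0.10×254 + 0.90×37 = 25.40 + 33.30 = 58.70 → 59
= RGB(162, 54, 59)


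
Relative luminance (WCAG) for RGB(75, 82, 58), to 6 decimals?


Linearize each channel (sRGB transfer function): c = v/255; c_lin = c/12.92 if c ≤ 0.04045, else ((c+0.055)/1.055)^2.4
  R: 75/255 ≈ 0.294118 > 0.04045 → ((0.294118+0.055)/1.055)^2.4 ≈ 0.070360
  G: 82/255 ≈ 0.321569 > 0.04045 → ((0.321569+0.055)/1.055)^2.4 ≈ 0.084376
  B: 58/255 ≈ 0.227451 > 0.04045 → ((0.227451+0.055)/1.055)^2.4 ≈ 0.042311
R_lin = 0.070360, G_lin = 0.084376, B_lin = 0.042311
L = 0.2126×R + 0.7152×G + 0.0722×B
L = 0.2126×0.070360 + 0.7152×0.084376 + 0.0722×0.042311
L ≈ 0.078359


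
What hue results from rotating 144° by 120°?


New hue = (H + rotation) mod 360
New hue = (144 + 120) mod 360
= 264 mod 360
= 264°


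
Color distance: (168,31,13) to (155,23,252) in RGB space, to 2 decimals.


d = √[(R₁-R₂)² + (G₁-G₂)² + (B₁-B₂)²]
d = √[(168-155)² + (31-23)² + (13-252)²]
d = √[169 + 64 + 57121]
d = √57354
d ≈ 239.49


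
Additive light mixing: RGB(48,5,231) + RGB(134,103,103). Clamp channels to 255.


Additive: each channel = min(255, C₁+C₂)
R: 48+134 = 182 → 182
G: 5+103 = 108 → 108
B: 231+103 = 334 → 255
= RGB(182, 108, 255)


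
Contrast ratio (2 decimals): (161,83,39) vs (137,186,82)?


Linearize each sRGB channel c=v/255: c/12.92 if c ≤ 0.04045 else ((c+0.055)/1.055)^2.4
L = 0.2126×R_lin + 0.7152×G_lin + 0.0722×B_lin
Color 1 (161,83,39):
  R=161: 161/255≈0.6314 > 0.04045 → ((0.6314+0.055)/1.055)^2.4 ≈ 0.35640
  G=83: 83/255≈0.3255 > 0.04045 → ((0.3255+0.055)/1.055)^2.4 ≈ 0.08650
  B=39: 39/255≈0.1529 > 0.04045 → ((0.1529+0.055)/1.055)^2.4 ≈ 0.02029
  L1 = 0.2126×0.35640 + 0.7152×0.08650 + 0.0722×0.02029 ≈ 0.13910
Color 2 (137,186,82):
  R=137: 137/255≈0.5373 > 0.04045 → ((0.5373+0.055)/1.055)^2.4 ≈ 0.25016
  G=186: 186/255≈0.7294 > 0.04045 → ((0.7294+0.055)/1.055)^2.4 ≈ 0.49102
  B=82: 82/255≈0.3216 > 0.04045 → ((0.3216+0.055)/1.055)^2.4 ≈ 0.08438
  L2 = 0.2126×0.25016 + 0.7152×0.49102 + 0.0722×0.08438 ≈ 0.41045
Lighter = 0.41045, Darker = 0.13910
Ratio = (L_lighter + 0.05) / (L_darker + 0.05)
Ratio = (0.41045 + 0.05) / (0.13910 + 0.05) = 0.46045 / 0.18910 ≈ 2.4350
Ratio ≈ 2.43:1


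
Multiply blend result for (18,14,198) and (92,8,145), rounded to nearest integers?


Multiply: C = A×B/255, rounded to nearest integer
R: 18×92/255 = 1656/255 ≈ 6.494 → 6
G: 14×8/255 = 112/255 ≈ 0.439 → 0
B: 198×145/255 = 28710/255 ≈ 112.588 → 113
= RGB(6, 0, 113)


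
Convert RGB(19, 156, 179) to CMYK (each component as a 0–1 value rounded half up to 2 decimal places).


R'=19/255≈0.0745, G'=156/255≈0.6118, B'=179/255≈0.7020
K = 1 - max(R',G',B') = 1 - 179/255 = 76/255 = 0.29803… → 0.30
(1-R'-K)/(1-K) simplifies to (max-R)/max with max = 179:
C = (179-19)/179 = 160/179 = 0.89385… → 0.89
M = (179-156)/179 = 23/179 = 0.12849… → 0.13
Y = (179-179)/179 = 0/179 = 0 → 0.00
= CMYK(0.89, 0.13, 0.00, 0.30)


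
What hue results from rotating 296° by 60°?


New hue = (H + rotation) mod 360
New hue = (296 + 60) mod 360
= 356 mod 360
= 356°


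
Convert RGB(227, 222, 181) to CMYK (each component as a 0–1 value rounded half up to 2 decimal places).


R'=227/255≈0.8902, G'=222/255≈0.8706, B'=181/255≈0.7098
K = 1 - max(R',G',B') = 1 - 227/255 = 28/255 = 0.10980… → 0.11
(1-R'-K)/(1-K) simplifies to (max-R)/max with max = 227:
C = (227-227)/227 = 0/227 = 0 → 0.00
M = (227-222)/227 = 5/227 = 0.02202… → 0.02
Y = (227-181)/227 = 46/227 = 0.20264… → 0.20
= CMYK(0.00, 0.02, 0.20, 0.11)


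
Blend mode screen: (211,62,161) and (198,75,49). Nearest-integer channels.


Screen: C = 255 - (255-A)×(255-B)/255, rounded to nearest integer
R: 255 - (255-211)×(255-198)/255 = 255 - 2508/255 ≈ 255 - 9.835 = 245.165 → 245
G: 255 - (255-62)×(255-75)/255 = 255 - 34740/255 ≈ 255 - 136.235 = 118.765 → 119
B: 255 - (255-161)×(255-49)/255 = 255 - 19364/255 ≈ 255 - 75.937 = 179.063 → 179
= RGB(245, 119, 179)


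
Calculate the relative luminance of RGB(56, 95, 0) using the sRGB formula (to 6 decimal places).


Linearize each channel (sRGB transfer function): c = v/255; c_lin = c/12.92 if c ≤ 0.04045, else ((c+0.055)/1.055)^2.4
  R: 56/255 ≈ 0.219608 > 0.04045 → ((0.219608+0.055)/1.055)^2.4 ≈ 0.039546
  G: 95/255 ≈ 0.372549 > 0.04045 → ((0.372549+0.055)/1.055)^2.4 ≈ 0.114435
  B: 0/255 ≈ 0.000000 ≤ 0.04045 → 0.000000/12.92 ≈ 0.000000
R_lin = 0.039546, G_lin = 0.114435, B_lin = 0.000000
L = 0.2126×R + 0.7152×G + 0.0722×B
L = 0.2126×0.039546 + 0.7152×0.114435 + 0.0722×0.000000
L ≈ 0.090252


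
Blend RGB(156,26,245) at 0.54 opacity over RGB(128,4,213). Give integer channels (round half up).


C = α×F + (1-α)×B, with 1-α = 0.46
R: 0.54×156 + 0.46×128 = 84.24 + 58.88 = 143.12 → 143
G: 0.54×26 + 0.46×4 = 14.04 + 1.84 = 15.88 → 16
B: 0.54×245 + 0.46×213 = 132.30 + 97.98 = 230.28 → 230
= RGB(143, 16, 230)


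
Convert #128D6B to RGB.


12 → 18 (R)
8D → 141 (G)
6B → 107 (B)
= RGB(18, 141, 107)


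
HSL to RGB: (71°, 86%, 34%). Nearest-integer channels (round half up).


H=71°, S=0.86, L=0.34
C = (1-|2L-1|)×S = (1-|-0.32|)×0.86 = 0.5848
H' = H/60 = 71/60 ≈ 1.1833; X = C×(1-|H' mod 2 - 1|) ≈ 0.4776
m = L - C/2 = 0.34 - 0.2924 = 0.0476
Sector ⌊H'⌋ = 1 → (R',G',B') = (≈0.4776, 0.5848, 0.0)
RGB = ((R'+m)×255, (G'+m)×255, (B'+m)×255) = (133.9226, 161.262, 12.138)
Round half up → RGB(134, 161, 12)


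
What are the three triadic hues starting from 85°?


Triadic: equally spaced at 120° intervals
H1 = 85°
H2 = (85 + 120) mod 360 = 205°
H3 = (85 + 240) mod 360 = 325°
Triadic = 85°, 205°, 325°


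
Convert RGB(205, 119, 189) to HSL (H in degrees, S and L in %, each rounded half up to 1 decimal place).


Normalize: R'=205/255≈0.8039, G'=119/255≈0.4667, B'=189/255≈0.7412
Max=205/255, Min=119/255, Δ=Max-Min=86/255
L = (Max+Min)/2 = (205+119)/510 = 324/510 = 0.63529… → L = 63.5%
L > 0.5 → S = Δ/(2-Max-Min) = 86/(510-205-119) = 86/186 = 0.46236… → S = 46.2%
(the 1/255 factors cancel in S and H, so raw channel differences can be used)
Max is R' → H = 60 × (((G-B)/Δ) mod 6) = 60 × (((119-189)/86) mod 6)
  (-70)/86 = -0.8139…; negative, so add 6 → 5.1860…
  H = 60 × 5.1860… = 311.162…° → H = 311.2°
= HSL(311.2°, 46.2%, 63.5%)


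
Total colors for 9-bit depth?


Colors = 2^bits = 2^9
= 512 colors


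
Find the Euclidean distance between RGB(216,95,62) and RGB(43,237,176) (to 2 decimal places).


d = √[(R₁-R₂)² + (G₁-G₂)² + (B₁-B₂)²]
d = √[(216-43)² + (95-237)² + (62-176)²]
d = √[29929 + 20164 + 12996]
d = √63089
d ≈ 251.18


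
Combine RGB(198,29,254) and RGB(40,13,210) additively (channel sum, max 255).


Additive: each channel = min(255, C₁+C₂)
R: 198+40 = 238 → 238
G: 29+13 = 42 → 42
B: 254+210 = 464 → 255
= RGB(238, 42, 255)


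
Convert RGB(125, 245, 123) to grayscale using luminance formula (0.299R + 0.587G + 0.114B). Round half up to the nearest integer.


Gray = 0.299×R + 0.587×G + 0.114×B
Gray = 0.299×125 + 0.587×245 + 0.114×123
Gray = 37.375 + 143.815 + 14.022
Gray = 195.212 → round half up → 195
Gray = 195


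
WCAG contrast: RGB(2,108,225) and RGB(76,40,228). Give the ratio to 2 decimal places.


Linearize each sRGB channel c=v/255: c/12.92 if c ≤ 0.04045 else ((c+0.055)/1.055)^2.4
L = 0.2126×R_lin + 0.7152×G_lin + 0.0722×B_lin
Color 1 (2,108,225):
  R=2: 2/255≈0.0078 ≤ 0.04045 → 0.0078/12.92 ≈ 0.00061
  G=108: 108/255≈0.4235 > 0.04045 → ((0.4235+0.055)/1.055)^2.4 ≈ 0.14996
  B=225: 225/255≈0.8824 > 0.04045 → ((0.8824+0.055)/1.055)^2.4 ≈ 0.75294
  L1 = 0.2126×0.00061 + 0.7152×0.14996 + 0.0722×0.75294 ≈ 0.16174
Color 2 (76,40,228):
  R=76: 76/255≈0.2980 > 0.04045 → ((0.2980+0.055)/1.055)^2.4 ≈ 0.07227
  G=40: 40/255≈0.1569 > 0.04045 → ((0.1569+0.055)/1.055)^2.4 ≈ 0.02122
  B=228: 228/255≈0.8941 > 0.04045 → ((0.8941+0.055)/1.055)^2.4 ≈ 0.77582
  L2 = 0.2126×0.07227 + 0.7152×0.02122 + 0.0722×0.77582 ≈ 0.08656
Lighter = 0.16174, Darker = 0.08656
Ratio = (L_lighter + 0.05) / (L_darker + 0.05)
Ratio = (0.16174 + 0.05) / (0.08656 + 0.05) = 0.21174 / 0.13656 ≈ 1.5506
Ratio ≈ 1.55:1


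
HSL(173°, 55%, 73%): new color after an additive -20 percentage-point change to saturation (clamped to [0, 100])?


Original S = 55%
Adjustment = -20 percentage points
New S = 55 + (-20) = 35
Clamp to [0, 100] → 35
= HSL(173°, 35%, 73%)


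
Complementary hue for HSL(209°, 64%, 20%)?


Complement = opposite side of color wheel = hue + 180°
H' = (209 + 180) mod 360 = 29°
S and L unchanged.
= HSL(29°, 64%, 20%)


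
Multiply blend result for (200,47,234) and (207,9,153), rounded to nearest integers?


Multiply: C = A×B/255, rounded to nearest integer
R: 200×207/255 = 41400/255 ≈ 162.353 → 162
G: 47×9/255 = 423/255 ≈ 1.659 → 2
B: 234×153/255 = 35802/255 ≈ 140.400 → 140
= RGB(162, 2, 140)


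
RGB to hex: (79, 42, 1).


R = 79 → 4F (hex)
G = 42 → 2A (hex)
B = 1 → 01 (hex)
Hex = #4F2A01


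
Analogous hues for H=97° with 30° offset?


Base hue: 97°
Left analog: (97 - 30) mod 360 = 67°
Right analog: (97 + 30) mod 360 = 127°
Analogous hues = 67° and 127°


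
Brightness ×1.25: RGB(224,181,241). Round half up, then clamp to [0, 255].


Multiply each channel by 1.25, round half up, clamp to [0, 255]
R: 224×1.25 = 280 → clamp → 255
G: 181×1.25 = 226.25 → round → 226
B: 241×1.25 = 301.25 → round → 301 → clamp → 255
= RGB(255, 226, 255)


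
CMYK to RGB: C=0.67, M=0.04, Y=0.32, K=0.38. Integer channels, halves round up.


R = 255 × (1-C) × (1-K) = 255 × 0.33 × 0.62 = 52.173 → 52
G = 255 × (1-M) × (1-K) = 255 × 0.96 × 0.62 = 151.776 → 152
B = 255 × (1-Y) × (1-K) = 255 × 0.68 × 0.62 = 107.508 → 108
= RGB(52, 152, 108)


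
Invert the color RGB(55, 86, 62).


Invert: (255-R, 255-G, 255-B)
R: 255-55 = 200
G: 255-86 = 169
B: 255-62 = 193
= RGB(200, 169, 193)


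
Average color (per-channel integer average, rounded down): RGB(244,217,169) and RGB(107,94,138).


Midpoint: each channel = ⌊(C₁+C₂)/2⌋
R: ⌊(244+107)/2⌋ = 175
G: ⌊(217+94)/2⌋ = 155
B: ⌊(169+138)/2⌋ = 153
= RGB(175, 155, 153)


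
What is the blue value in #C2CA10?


Color: #C2CA10
R = C2 = 194
G = CA = 202
B = 10 = 16
Blue = 16


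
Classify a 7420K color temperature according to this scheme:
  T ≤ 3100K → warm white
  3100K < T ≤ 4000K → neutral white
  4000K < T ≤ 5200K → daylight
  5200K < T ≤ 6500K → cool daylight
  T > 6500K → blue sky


Temperature: 7420K
7420K > 6500K → blue sky
Classification: blue sky


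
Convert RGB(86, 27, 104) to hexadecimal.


R = 86 → 56 (hex)
G = 27 → 1B (hex)
B = 104 → 68 (hex)
Hex = #561B68


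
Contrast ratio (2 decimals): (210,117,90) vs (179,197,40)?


Linearize each sRGB channel c=v/255: c/12.92 if c ≤ 0.04045 else ((c+0.055)/1.055)^2.4
L = 0.2126×R_lin + 0.7152×G_lin + 0.0722×B_lin
Color 1 (210,117,90):
  R=210: 210/255≈0.8235 > 0.04045 → ((0.8235+0.055)/1.055)^2.4 ≈ 0.64448
  G=117: 117/255≈0.4588 > 0.04045 → ((0.4588+0.055)/1.055)^2.4 ≈ 0.17789
  B=90: 90/255≈0.3529 > 0.04045 → ((0.3529+0.055)/1.055)^2.4 ≈ 0.10224
  L1 = 0.2126×0.64448 + 0.7152×0.17789 + 0.0722×0.10224 ≈ 0.27162
Color 2 (179,197,40):
  R=179: 179/255≈0.7020 > 0.04045 → ((0.7020+0.055)/1.055)^2.4 ≈ 0.45079
  G=197: 197/255≈0.7725 > 0.04045 → ((0.7725+0.055)/1.055)^2.4 ≈ 0.55834
  B=40: 40/255≈0.1569 > 0.04045 → ((0.1569+0.055)/1.055)^2.4 ≈ 0.02122
  L2 = 0.2126×0.45079 + 0.7152×0.55834 + 0.0722×0.02122 ≈ 0.49669
Lighter = 0.49669, Darker = 0.27162
Ratio = (L_lighter + 0.05) / (L_darker + 0.05)
Ratio = (0.49669 + 0.05) / (0.27162 + 0.05) = 0.54669 / 0.32162 ≈ 1.6998
Ratio ≈ 1.70:1


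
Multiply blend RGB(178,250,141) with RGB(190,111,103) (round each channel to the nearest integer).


Multiply: C = A×B/255, rounded to nearest integer
R: 178×190/255 = 33820/255 ≈ 132.627 → 133
G: 250×111/255 = 27750/255 ≈ 108.824 → 109
B: 141×103/255 = 14523/255 ≈ 56.953 → 57
= RGB(133, 109, 57)


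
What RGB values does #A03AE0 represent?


A0 → 160 (R)
3A → 58 (G)
E0 → 224 (B)
= RGB(160, 58, 224)


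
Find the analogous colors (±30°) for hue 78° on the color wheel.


Base hue: 78°
Left analog: (78 - 30) mod 360 = 48°
Right analog: (78 + 30) mod 360 = 108°
Analogous hues = 48° and 108°


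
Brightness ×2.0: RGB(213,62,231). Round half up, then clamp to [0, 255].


Multiply each channel by 2.0, round half up, clamp to [0, 255]
R: 213×2.0 = 426 → clamp → 255
G: 62×2.0 = 124
B: 231×2.0 = 462 → clamp → 255
= RGB(255, 124, 255)


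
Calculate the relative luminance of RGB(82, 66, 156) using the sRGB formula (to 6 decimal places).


Linearize each channel (sRGB transfer function): c = v/255; c_lin = c/12.92 if c ≤ 0.04045, else ((c+0.055)/1.055)^2.4
  R: 82/255 ≈ 0.321569 > 0.04045 → ((0.321569+0.055)/1.055)^2.4 ≈ 0.084376
  G: 66/255 ≈ 0.258824 > 0.04045 → ((0.258824+0.055)/1.055)^2.4 ≈ 0.054480
  B: 156/255 ≈ 0.611765 > 0.04045 → ((0.611765+0.055)/1.055)^2.4 ≈ 0.332452
R_lin = 0.084376, G_lin = 0.054480, B_lin = 0.332452
L = 0.2126×R + 0.7152×G + 0.0722×B
L = 0.2126×0.084376 + 0.7152×0.054480 + 0.0722×0.332452
L ≈ 0.080906


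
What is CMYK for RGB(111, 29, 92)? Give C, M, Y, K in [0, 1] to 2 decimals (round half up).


R'=111/255≈0.4353, G'=29/255≈0.1137, B'=92/255≈0.3608
K = 1 - max(R',G',B') = 1 - 111/255 = 144/255 = 0.56470… → 0.56
(1-R'-K)/(1-K) simplifies to (max-R)/max with max = 111:
C = (111-111)/111 = 0/111 = 0 → 0.00
M = (111-29)/111 = 82/111 = 0.73873… → 0.74
Y = (111-92)/111 = 19/111 = 0.17117… → 0.17
= CMYK(0.00, 0.74, 0.17, 0.56)


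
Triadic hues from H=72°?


Triadic: equally spaced at 120° intervals
H1 = 72°
H2 = (72 + 120) mod 360 = 192°
H3 = (72 + 240) mod 360 = 312°
Triadic = 72°, 192°, 312°


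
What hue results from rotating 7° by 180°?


New hue = (H + rotation) mod 360
New hue = (7 + 180) mod 360
= 187 mod 360
= 187°


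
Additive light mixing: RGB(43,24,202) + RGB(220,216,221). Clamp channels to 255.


Additive: each channel = min(255, C₁+C₂)
R: 43+220 = 263 → 255
G: 24+216 = 240 → 240
B: 202+221 = 423 → 255
= RGB(255, 240, 255)


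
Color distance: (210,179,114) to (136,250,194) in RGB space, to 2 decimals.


d = √[(R₁-R₂)² + (G₁-G₂)² + (B₁-B₂)²]
d = √[(210-136)² + (179-250)² + (114-194)²]
d = √[5476 + 5041 + 6400]
d = √16917
d ≈ 130.07


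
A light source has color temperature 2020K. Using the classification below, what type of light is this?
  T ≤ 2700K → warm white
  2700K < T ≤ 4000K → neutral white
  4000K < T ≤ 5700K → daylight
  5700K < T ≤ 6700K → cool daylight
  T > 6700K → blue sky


Temperature: 2020K
2020K ≤ 2700K → warm white
Classification: warm white


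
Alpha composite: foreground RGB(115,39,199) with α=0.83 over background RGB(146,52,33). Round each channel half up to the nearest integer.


C = α×F + (1-α)×B, with 1-α = 0.17
R: 0.83×115 + 0.17×146 = 95.45 + 24.82 = 120.27 → 120
G: 0.83×39 + 0.17×52 = 32.37 + 8.84 = 41.21 → 41
B: 0.83×199 + 0.17×33 = 165.17 + 5.61 = 170.78 → 171
= RGB(120, 41, 171)


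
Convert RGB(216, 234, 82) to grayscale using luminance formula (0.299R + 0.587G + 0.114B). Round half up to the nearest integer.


Gray = 0.299×R + 0.587×G + 0.114×B
Gray = 0.299×216 + 0.587×234 + 0.114×82
Gray = 64.584 + 137.358 + 9.348
Gray = 211.290 → round half up → 211
Gray = 211


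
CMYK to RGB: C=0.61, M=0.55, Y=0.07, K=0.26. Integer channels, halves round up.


R = 255 × (1-C) × (1-K) = 255 × 0.39 × 0.74 = 73.593 → 74
G = 255 × (1-M) × (1-K) = 255 × 0.45 × 0.74 = 84.915 → 85
B = 255 × (1-Y) × (1-K) = 255 × 0.93 × 0.74 = 175.491 → 175
= RGB(74, 85, 175)


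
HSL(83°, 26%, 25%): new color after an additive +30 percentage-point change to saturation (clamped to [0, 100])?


Original S = 26%
Adjustment = +30 percentage points
New S = 26 + (30) = 56
Clamp to [0, 100] → 56
= HSL(83°, 56%, 25%)


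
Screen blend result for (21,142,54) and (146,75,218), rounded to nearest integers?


Screen: C = 255 - (255-A)×(255-B)/255, rounded to nearest integer
R: 255 - (255-21)×(255-146)/255 = 255 - 25506/255 ≈ 255 - 100.024 = 154.976 → 155
G: 255 - (255-142)×(255-75)/255 = 255 - 20340/255 ≈ 255 - 79.765 = 175.235 → 175
B: 255 - (255-54)×(255-218)/255 = 255 - 7437/255 ≈ 255 - 29.165 = 225.835 → 226
= RGB(155, 175, 226)


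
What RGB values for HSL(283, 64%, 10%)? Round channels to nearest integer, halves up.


H=283°, S=0.64, L=0.10
C = (1-|2L-1|)×S = (1-|-0.80|)×0.64 = 0.128
H' = H/60 = 283/60 ≈ 4.7167; X = C×(1-|H' mod 2 - 1|) ≈ 0.0917
m = L - C/2 = 0.10 - 0.064 = 0.036
Sector ⌊H'⌋ = 4 → (R',G',B') = (≈0.0917, 0.0, 0.128)
RGB = ((R'+m)×255, (G'+m)×255, (B'+m)×255) = (32.572, 9.18, 41.82)
Round half up → RGB(33, 9, 42)


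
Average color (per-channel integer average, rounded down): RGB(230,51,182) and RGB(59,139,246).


Midpoint: each channel = ⌊(C₁+C₂)/2⌋
R: ⌊(230+59)/2⌋ = 144
G: ⌊(51+139)/2⌋ = 95
B: ⌊(182+246)/2⌋ = 214
= RGB(144, 95, 214)


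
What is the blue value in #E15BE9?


Color: #E15BE9
R = E1 = 225
G = 5B = 91
B = E9 = 233
Blue = 233


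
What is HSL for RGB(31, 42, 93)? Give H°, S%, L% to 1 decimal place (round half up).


Normalize: R'=31/255≈0.1216, G'=42/255≈0.1647, B'=93/255≈0.3647
Max=93/255, Min=31/255, Δ=Max-Min=62/255
L = (Max+Min)/2 = (93+31)/510 = 124/510 = 0.24313… → L = 24.3%
L ≤ 0.5 → S = Δ/(Max+Min) = 62/(93+31) = 62/124 = 0.5 → S = 50.0%
(the 1/255 factors cancel in S and H, so raw channel differences can be used)
Max is B' → H = 60 × ((R-G)/Δ + 4) = 60 × ((31-42)/62 + 4)
  -11/62 + 4 = -0.1774… + 4 = 3.8225…
  H = 60 × 3.8225… = 229.354…° → H = 229.4°
= HSL(229.4°, 50.0%, 24.3%)


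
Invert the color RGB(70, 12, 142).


Invert: (255-R, 255-G, 255-B)
R: 255-70 = 185
G: 255-12 = 243
B: 255-142 = 113
= RGB(185, 243, 113)


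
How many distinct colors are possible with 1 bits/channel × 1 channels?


Total bits = 1 bits/channel × 1 channels = 1 bits
Distinct colors = 2^1
= 2 colors


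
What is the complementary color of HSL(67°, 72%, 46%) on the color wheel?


Complement = opposite side of color wheel = hue + 180°
H' = (67 + 180) mod 360 = 247°
S and L unchanged.
= HSL(247°, 72%, 46%)


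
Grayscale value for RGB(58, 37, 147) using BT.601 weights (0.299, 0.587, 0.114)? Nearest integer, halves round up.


Gray = 0.299×R + 0.587×G + 0.114×B
Gray = 0.299×58 + 0.587×37 + 0.114×147
Gray = 17.342 + 21.719 + 16.758
Gray = 55.819 → round half up → 56
Gray = 56


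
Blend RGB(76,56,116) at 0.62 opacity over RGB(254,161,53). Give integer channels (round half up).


C = α×F + (1-α)×B, with 1-α = 0.38
R: 0.62×76 + 0.38×254 = 47.12 + 96.52 = 143.64 → 144
G: 0.62×56 + 0.38×161 = 34.72 + 61.18 = 95.90 → 96
B: 0.62×116 + 0.38×53 = 71.92 + 20.14 = 92.06 → 92
= RGB(144, 96, 92)


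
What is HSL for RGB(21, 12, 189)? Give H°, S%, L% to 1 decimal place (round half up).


Normalize: R'=21/255≈0.0824, G'=12/255≈0.0471, B'=189/255≈0.7412
Max=189/255, Min=12/255, Δ=Max-Min=177/255
L = (Max+Min)/2 = (189+12)/510 = 201/510 = 0.39411… → L = 39.4%
L ≤ 0.5 → S = Δ/(Max+Min) = 177/(189+12) = 177/201 = 0.88059… → S = 88.1%
(the 1/255 factors cancel in S and H, so raw channel differences can be used)
Max is B' → H = 60 × ((R-G)/Δ + 4) = 60 × ((21-12)/177 + 4)
  9/177 + 4 = 0.0508… + 4 = 4.0508…
  H = 60 × 4.0508… = 243.050…° → H = 243.1°
= HSL(243.1°, 88.1%, 39.4%)


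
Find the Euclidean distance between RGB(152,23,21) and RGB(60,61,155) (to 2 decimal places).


d = √[(R₁-R₂)² + (G₁-G₂)² + (B₁-B₂)²]
d = √[(152-60)² + (23-61)² + (21-155)²]
d = √[8464 + 1444 + 17956]
d = √27864
d ≈ 166.93


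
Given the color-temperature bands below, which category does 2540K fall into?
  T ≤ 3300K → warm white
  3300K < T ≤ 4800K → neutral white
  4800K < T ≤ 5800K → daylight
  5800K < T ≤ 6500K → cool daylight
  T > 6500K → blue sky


Temperature: 2540K
2540K ≤ 3300K → warm white
Classification: warm white


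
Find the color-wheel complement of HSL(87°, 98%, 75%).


Complement = opposite side of color wheel = hue + 180°
H' = (87 + 180) mod 360 = 267°
S and L unchanged.
= HSL(267°, 98%, 75%)


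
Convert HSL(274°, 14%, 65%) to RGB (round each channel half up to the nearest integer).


H=274°, S=0.14, L=0.65
C = (1-|2L-1|)×S = (1-|0.30|)×0.14 = 0.098
H' = H/60 = 274/60 ≈ 4.5667; X = C×(1-|H' mod 2 - 1|) ≈ 0.0555
m = L - C/2 = 0.65 - 0.049 = 0.601
Sector ⌊H'⌋ = 4 → (R',G',B') = (≈0.0555, 0.0, 0.098)
RGB = ((R'+m)×255, (G'+m)×255, (B'+m)×255) = (167.416, 153.255, 178.245)
Round half up → RGB(167, 153, 178)


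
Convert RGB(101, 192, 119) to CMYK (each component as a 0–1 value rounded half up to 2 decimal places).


R'=101/255≈0.3961, G'=192/255≈0.7529, B'=119/255≈0.4667
K = 1 - max(R',G',B') = 1 - 192/255 = 63/255 = 0.24705… → 0.25
(1-R'-K)/(1-K) simplifies to (max-R)/max with max = 192:
C = (192-101)/192 = 91/192 = 0.47395… → 0.47
M = (192-192)/192 = 0/192 = 0 → 0.00
Y = (192-119)/192 = 73/192 = 0.38020… → 0.38
= CMYK(0.47, 0.00, 0.38, 0.25)


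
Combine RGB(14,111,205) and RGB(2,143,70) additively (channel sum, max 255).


Additive: each channel = min(255, C₁+C₂)
R: 14+2 = 16 → 16
G: 111+143 = 254 → 254
B: 205+70 = 275 → 255
= RGB(16, 254, 255)


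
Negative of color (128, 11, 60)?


Invert: (255-R, 255-G, 255-B)
R: 255-128 = 127
G: 255-11 = 244
B: 255-60 = 195
= RGB(127, 244, 195)


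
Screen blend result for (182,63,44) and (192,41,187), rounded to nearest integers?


Screen: C = 255 - (255-A)×(255-B)/255, rounded to nearest integer
R: 255 - (255-182)×(255-192)/255 = 255 - 4599/255 ≈ 255 - 18.035 = 236.965 → 237
G: 255 - (255-63)×(255-41)/255 = 255 - 41088/255 ≈ 255 - 161.129 = 93.871 → 94
B: 255 - (255-44)×(255-187)/255 = 255 - 14348/255 ≈ 255 - 56.267 = 198.733 → 199
= RGB(237, 94, 199)


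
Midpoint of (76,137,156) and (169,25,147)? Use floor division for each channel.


Midpoint: each channel = ⌊(C₁+C₂)/2⌋
R: ⌊(76+169)/2⌋ = 122
G: ⌊(137+25)/2⌋ = 81
B: ⌊(156+147)/2⌋ = 151
= RGB(122, 81, 151)


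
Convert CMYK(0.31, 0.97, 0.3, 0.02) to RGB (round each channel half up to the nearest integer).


R = 255 × (1-C) × (1-K) = 255 × 0.69 × 0.98 = 172.431 → 172
G = 255 × (1-M) × (1-K) = 255 × 0.03 × 0.98 = 7.497 → 7
B = 255 × (1-Y) × (1-K) = 255 × 0.70 × 0.98 = 174.93 → 175
= RGB(172, 7, 175)


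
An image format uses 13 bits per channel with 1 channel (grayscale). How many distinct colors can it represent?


Total bits = 13 bits/channel × 1 channels = 13 bits
Distinct colors = 2^13
= 8,192 colors


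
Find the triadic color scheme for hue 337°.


Triadic: equally spaced at 120° intervals
H1 = 337°
H2 = (337 + 120) mod 360 = 97°
H3 = (337 + 240) mod 360 = 217°
Triadic = 337°, 97°, 217°


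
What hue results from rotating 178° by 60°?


New hue = (H + rotation) mod 360
New hue = (178 + 60) mod 360
= 238 mod 360
= 238°


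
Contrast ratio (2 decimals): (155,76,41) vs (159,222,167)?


Linearize each sRGB channel c=v/255: c/12.92 if c ≤ 0.04045 else ((c+0.055)/1.055)^2.4
L = 0.2126×R_lin + 0.7152×G_lin + 0.0722×B_lin
Color 1 (155,76,41):
  R=155: 155/255≈0.6078 > 0.04045 → ((0.6078+0.055)/1.055)^2.4 ≈ 0.32778
  G=76: 76/255≈0.2980 > 0.04045 → ((0.2980+0.055)/1.055)^2.4 ≈ 0.07227
  B=41: 41/255≈0.1608 > 0.04045 → ((0.1608+0.055)/1.055)^2.4 ≈ 0.02217
  L1 = 0.2126×0.32778 + 0.7152×0.07227 + 0.0722×0.02217 ≈ 0.12298
Color 2 (159,222,167):
  R=159: 159/255≈0.6235 > 0.04045 → ((0.6235+0.055)/1.055)^2.4 ≈ 0.34670
  G=222: 222/255≈0.8706 > 0.04045 → ((0.8706+0.055)/1.055)^2.4 ≈ 0.73046
  B=167: 167/255≈0.6549 > 0.04045 → ((0.6549+0.055)/1.055)^2.4 ≈ 0.38643
  L2 = 0.2126×0.34670 + 0.7152×0.73046 + 0.0722×0.38643 ≈ 0.62404
Lighter = 0.62404, Darker = 0.12298
Ratio = (L_lighter + 0.05) / (L_darker + 0.05)
Ratio = (0.62404 + 0.05) / (0.12298 + 0.05) = 0.67404 / 0.17298 ≈ 3.8967
Ratio ≈ 3.90:1


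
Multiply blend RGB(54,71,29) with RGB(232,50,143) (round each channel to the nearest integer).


Multiply: C = A×B/255, rounded to nearest integer
R: 54×232/255 = 12528/255 ≈ 49.129 → 49
G: 71×50/255 = 3550/255 ≈ 13.922 → 14
B: 29×143/255 = 4147/255 ≈ 16.263 → 16
= RGB(49, 14, 16)


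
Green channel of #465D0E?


Color: #465D0E
R = 46 = 70
G = 5D = 93
B = 0E = 14
Green = 93


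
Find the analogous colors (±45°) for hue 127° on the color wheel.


Base hue: 127°
Left analog: (127 - 45) mod 360 = 82°
Right analog: (127 + 45) mod 360 = 172°
Analogous hues = 82° and 172°


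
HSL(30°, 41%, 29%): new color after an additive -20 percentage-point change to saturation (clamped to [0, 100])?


Original S = 41%
Adjustment = -20 percentage points
New S = 41 + (-20) = 21
Clamp to [0, 100] → 21
= HSL(30°, 21%, 29%)


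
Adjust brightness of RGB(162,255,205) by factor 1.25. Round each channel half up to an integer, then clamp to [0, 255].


Multiply each channel by 1.25, round half up, clamp to [0, 255]
R: 162×1.25 = 202.5 → round → 203
G: 255×1.25 = 318.75 → round → 319 → clamp → 255
B: 205×1.25 = 256.25 → round → 256 → clamp → 255
= RGB(203, 255, 255)


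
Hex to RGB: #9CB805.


9C → 156 (R)
B8 → 184 (G)
05 → 5 (B)
= RGB(156, 184, 5)


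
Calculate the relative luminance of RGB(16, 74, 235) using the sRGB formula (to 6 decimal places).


Linearize each channel (sRGB transfer function): c = v/255; c_lin = c/12.92 if c ≤ 0.04045, else ((c+0.055)/1.055)^2.4
  R: 16/255 ≈ 0.062745 > 0.04045 → ((0.062745+0.055)/1.055)^2.4 ≈ 0.005182
  G: 74/255 ≈ 0.290196 > 0.04045 → ((0.290196+0.055)/1.055)^2.4 ≈ 0.068478
  B: 235/255 ≈ 0.921569 > 0.04045 → ((0.921569+0.055)/1.055)^2.4 ≈ 0.830770
R_lin = 0.005182, G_lin = 0.068478, B_lin = 0.830770
L = 0.2126×R + 0.7152×G + 0.0722×B
L = 0.2126×0.005182 + 0.7152×0.068478 + 0.0722×0.830770
L ≈ 0.110059


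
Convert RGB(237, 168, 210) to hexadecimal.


R = 237 → ED (hex)
G = 168 → A8 (hex)
B = 210 → D2 (hex)
Hex = #EDA8D2


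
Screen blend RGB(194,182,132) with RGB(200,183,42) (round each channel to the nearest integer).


Screen: C = 255 - (255-A)×(255-B)/255, rounded to nearest integer
R: 255 - (255-194)×(255-200)/255 = 255 - 3355/255 ≈ 255 - 13.157 = 241.843 → 242
G: 255 - (255-182)×(255-183)/255 = 255 - 5256/255 ≈ 255 - 20.612 = 234.388 → 234
B: 255 - (255-132)×(255-42)/255 = 255 - 26199/255 ≈ 255 - 102.741 = 152.259 → 152
= RGB(242, 234, 152)


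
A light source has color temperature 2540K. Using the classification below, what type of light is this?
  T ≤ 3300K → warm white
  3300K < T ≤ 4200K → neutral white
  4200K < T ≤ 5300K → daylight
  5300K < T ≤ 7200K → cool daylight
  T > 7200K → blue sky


Temperature: 2540K
2540K ≤ 3300K → warm white
Classification: warm white


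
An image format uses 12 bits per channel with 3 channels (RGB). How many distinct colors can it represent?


Total bits = 12 bits/channel × 3 channels = 36 bits
Distinct colors = 2^36
= 68,719,476,736 colors


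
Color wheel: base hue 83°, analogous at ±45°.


Base hue: 83°
Left analog: (83 - 45) mod 360 = 38°
Right analog: (83 + 45) mod 360 = 128°
Analogous hues = 38° and 128°


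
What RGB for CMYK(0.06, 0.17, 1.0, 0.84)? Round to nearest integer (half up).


R = 255 × (1-C) × (1-K) = 255 × 0.94 × 0.16 = 38.352 → 38
G = 255 × (1-M) × (1-K) = 255 × 0.83 × 0.16 = 33.864 → 34
B = 255 × (1-Y) × (1-K) = 255 × 0.00 × 0.16 = 0
= RGB(38, 34, 0)


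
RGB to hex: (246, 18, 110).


R = 246 → F6 (hex)
G = 18 → 12 (hex)
B = 110 → 6E (hex)
Hex = #F6126E


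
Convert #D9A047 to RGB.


D9 → 217 (R)
A0 → 160 (G)
47 → 71 (B)
= RGB(217, 160, 71)


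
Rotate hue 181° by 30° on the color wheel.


New hue = (H + rotation) mod 360
New hue = (181 + 30) mod 360
= 211 mod 360
= 211°


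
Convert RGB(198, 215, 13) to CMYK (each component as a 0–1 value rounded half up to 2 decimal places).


R'=198/255≈0.7765, G'=215/255≈0.8431, B'=13/255≈0.0510
K = 1 - max(R',G',B') = 1 - 215/255 = 40/255 = 0.15686… → 0.16
(1-R'-K)/(1-K) simplifies to (max-R)/max with max = 215:
C = (215-198)/215 = 17/215 = 0.07906… → 0.08
M = (215-215)/215 = 0/215 = 0 → 0.00
Y = (215-13)/215 = 202/215 = 0.93953… → 0.94
= CMYK(0.08, 0.00, 0.94, 0.16)


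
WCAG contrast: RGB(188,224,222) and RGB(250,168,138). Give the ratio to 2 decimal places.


Linearize each sRGB channel c=v/255: c/12.92 if c ≤ 0.04045 else ((c+0.055)/1.055)^2.4
L = 0.2126×R_lin + 0.7152×G_lin + 0.0722×B_lin
Color 1 (188,224,222):
  R=188: 188/255≈0.7373 > 0.04045 → ((0.7373+0.055)/1.055)^2.4 ≈ 0.50289
  G=224: 224/255≈0.8784 > 0.04045 → ((0.8784+0.055)/1.055)^2.4 ≈ 0.74540
  B=222: 222/255≈0.8706 > 0.04045 → ((0.8706+0.055)/1.055)^2.4 ≈ 0.73046
  L1 = 0.2126×0.50289 + 0.7152×0.74540 + 0.0722×0.73046 ≈ 0.69277
Color 2 (250,168,138):
  R=250: 250/255≈0.9804 > 0.04045 → ((0.9804+0.055)/1.055)^2.4 ≈ 0.95597
  G=168: 168/255≈0.6588 > 0.04045 → ((0.6588+0.055)/1.055)^2.4 ≈ 0.39157
  B=138: 138/255≈0.5412 > 0.04045 → ((0.5412+0.055)/1.055)^2.4 ≈ 0.25415
  L2 = 0.2126×0.95597 + 0.7152×0.39157 + 0.0722×0.25415 ≈ 0.50164
Lighter = 0.69277, Darker = 0.50164
Ratio = (L_lighter + 0.05) / (L_darker + 0.05)
Ratio = (0.69277 + 0.05) / (0.50164 + 0.05) = 0.74277 / 0.55164 ≈ 1.3465
Ratio ≈ 1.35:1
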